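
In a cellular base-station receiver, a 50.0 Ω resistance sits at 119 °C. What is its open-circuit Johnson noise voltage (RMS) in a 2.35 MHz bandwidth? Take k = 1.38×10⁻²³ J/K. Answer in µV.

1.59 µV

T = 119 °C + 273.15 = 392.15 K
V_n = √(4kTRB)
4kTRB = 4 × 1.38×10⁻²³ × 392.15 × 5.00×10¹ × 2.35×10⁶ = 2.54×10⁻¹² V²
V_n = √(2.54×10⁻¹²) = 1.59×10⁻⁶ V = 1.59 µV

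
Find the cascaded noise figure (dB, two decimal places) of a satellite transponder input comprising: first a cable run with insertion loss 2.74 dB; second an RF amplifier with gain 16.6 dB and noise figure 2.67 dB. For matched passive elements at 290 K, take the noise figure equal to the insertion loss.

5.41 dB

Convert to linear (a loss of L dB is a gain of −L dB): F_i = 10^(NF_i/10), G_i = 10^(G_i,dB/10)
  Stage 1: F_1 = 10^(2.74/10) = 1.879, G_1 = 10^(−2.74/10) = 0.5321
  Stage 2: F_2 = 10^(2.67/10) = 1.849, G_2 = 10^(16.6/10) = 45.71
Friis cascade:
  F = 1.879 + (1.849 − 1)/0.5321 = 3.475
NF = 10 log₁₀(3.475) = 5.41 dB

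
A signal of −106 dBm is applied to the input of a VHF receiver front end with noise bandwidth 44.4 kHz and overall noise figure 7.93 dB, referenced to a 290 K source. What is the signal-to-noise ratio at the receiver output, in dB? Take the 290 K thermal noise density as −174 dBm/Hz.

13.6 dB

Noise floor: N = −174 + 10 log₁₀(B) + NF
10 log₁₀(4.44×10⁴) = 46.47 dB
N = −174 + 46.47 + 7.93 = −119.60 dBm
SNR = P_sig − N = −106 − (−119.60) = 13.60 dB → 13.6 dB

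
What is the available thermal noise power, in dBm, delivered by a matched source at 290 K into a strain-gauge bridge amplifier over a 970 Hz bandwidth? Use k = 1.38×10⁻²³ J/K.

P_n = kTB = 1.38×10⁻²³ × 290 × 9.70×10² = 3.88×10⁻¹⁸ W
In dBm: 10 log₁₀(3.88×10⁻¹⁸ / 10⁻³) = −144.1 dBm

−144.1 dBm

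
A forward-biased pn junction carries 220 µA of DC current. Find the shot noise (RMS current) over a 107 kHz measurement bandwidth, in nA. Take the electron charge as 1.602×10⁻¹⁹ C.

I_n = √(2qI·B)
2qI·B = 2 × 1.602×10⁻¹⁹ × 2.20×10⁻⁴ × 1.07×10⁵ = 7.54×10⁻¹⁸ A²
I_n = √(7.54×10⁻¹⁸) = 2.75×10⁻⁹ A = 2.75 nA

2.75 nA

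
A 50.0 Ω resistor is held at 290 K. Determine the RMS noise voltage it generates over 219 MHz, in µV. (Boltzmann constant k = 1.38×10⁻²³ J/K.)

V_n = √(4kTRB)
4kTRB = 4 × 1.38×10⁻²³ × 290 × 5.00×10¹ × 2.19×10⁸ = 1.75×10⁻¹⁰ V²
V_n = √(1.75×10⁻¹⁰) = 1.32×10⁻⁵ V = 13.2 µV

13.2 µV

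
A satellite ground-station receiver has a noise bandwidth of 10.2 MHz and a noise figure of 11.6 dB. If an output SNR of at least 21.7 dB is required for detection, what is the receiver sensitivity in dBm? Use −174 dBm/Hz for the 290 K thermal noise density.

Sensitivity = −174 + 10 log₁₀(B) + NF + SNR_min
= −174 + 70.09 + 11.6 + 21.7
= −70.61 dBm → −70.6 dBm

−70.6 dBm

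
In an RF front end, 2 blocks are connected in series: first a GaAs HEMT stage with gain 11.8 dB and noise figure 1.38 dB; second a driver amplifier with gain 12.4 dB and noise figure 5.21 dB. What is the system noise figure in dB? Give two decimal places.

Convert to linear (a loss of L dB is a gain of −L dB): F_i = 10^(NF_i/10), G_i = 10^(G_i,dB/10)
  Stage 1: F_1 = 10^(1.38/10) = 1.374, G_1 = 10^(11.8/10) = 15.14
  Stage 2: F_2 = 10^(5.21/10) = 3.319, G_2 = 10^(12.4/10) = 17.38
Friis cascade:
  F = 1.374 + (3.319 − 1)/15.14 = 1.527
NF = 10 log₁₀(1.527) = 1.84 dB

1.84 dB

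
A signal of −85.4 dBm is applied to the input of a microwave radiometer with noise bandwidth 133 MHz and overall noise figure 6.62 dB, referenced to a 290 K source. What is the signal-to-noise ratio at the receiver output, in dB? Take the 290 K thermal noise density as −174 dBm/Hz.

Noise floor: N = −174 + 10 log₁₀(B) + NF
10 log₁₀(1.33×10⁸) = 81.24 dB
N = −174 + 81.24 + 6.62 = −86.14 dBm
SNR = P_sig − N = −85.4 − (−86.14) = 0.74 dB → 0.7 dB

0.7 dB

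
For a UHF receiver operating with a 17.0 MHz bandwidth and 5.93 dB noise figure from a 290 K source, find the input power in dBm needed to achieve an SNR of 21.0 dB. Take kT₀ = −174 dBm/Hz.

−74.8 dBm

Sensitivity = −174 + 10 log₁₀(B) + NF + SNR_min
= −174 + 72.3 + 5.93 + 21.0
= −74.77 dBm → −74.8 dBm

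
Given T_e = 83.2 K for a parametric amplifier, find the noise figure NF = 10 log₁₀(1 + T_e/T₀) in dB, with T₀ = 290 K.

F = 1 + T_e/T₀ = 1 + 83.2/290 = 1.2869
NF = 10 log₁₀(1.2869) = 1.10 dB

1.10 dB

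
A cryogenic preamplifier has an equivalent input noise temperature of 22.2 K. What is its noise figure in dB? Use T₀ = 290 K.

F = 1 + T_e/T₀ = 1 + 22.2/290 = 1.07655
NF = 10 log₁₀(1.07655) = 0.320 dB

0.320 dB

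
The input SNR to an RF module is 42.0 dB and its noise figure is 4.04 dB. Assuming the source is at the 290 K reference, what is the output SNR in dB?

37.96 dB

By definition F = SNR_in/SNR_out, so in dB: SNR_out = SNR_in − NF
SNR_out = 42.0 − 4.04 = 37.96 dB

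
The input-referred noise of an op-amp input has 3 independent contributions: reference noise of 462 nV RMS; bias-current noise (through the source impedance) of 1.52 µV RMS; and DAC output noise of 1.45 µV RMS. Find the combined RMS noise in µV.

2.15 µV

Uncorrelated sources add in power (mean-square): V_tot = √(ΣV_i²)
V_tot = √[(4.62×10⁻⁷)² + (1.52×10⁻⁶)² + (1.45×10⁻⁶)²] = 2.15×10⁻⁶ V = 2.15 µV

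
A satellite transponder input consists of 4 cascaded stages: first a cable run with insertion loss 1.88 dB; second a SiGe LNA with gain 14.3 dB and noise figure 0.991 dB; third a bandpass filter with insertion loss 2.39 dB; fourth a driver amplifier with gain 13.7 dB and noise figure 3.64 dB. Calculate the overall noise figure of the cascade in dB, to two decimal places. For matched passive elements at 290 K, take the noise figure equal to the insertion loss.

3.24 dB

Convert to linear (a loss of L dB is a gain of −L dB): F_i = 10^(NF_i/10), G_i = 10^(G_i,dB/10)
  Stage 1: F_1 = 10^(1.88/10) = 1.542, G_1 = 10^(−1.88/10) = 0.6486
  Stage 2: F_2 = 10^(0.991/10) = 1.256, G_2 = 10^(14.3/10) = 26.92
  Stage 3: F_3 = 10^(2.39/10) = 1.734, G_3 = 10^(−2.39/10) = 0.5768
  Stage 4: F_4 = 10^(3.64/10) = 2.312, G_4 = 10^(13.7/10) = 23.44
Friis cascade:
  F = 1.542 + (1.256 − 1)/0.6486 + (1.734 − 1)/17.46 + (2.312 − 1)/10.07 = 2.109
NF = 10 log₁₀(2.109) = 3.24 dB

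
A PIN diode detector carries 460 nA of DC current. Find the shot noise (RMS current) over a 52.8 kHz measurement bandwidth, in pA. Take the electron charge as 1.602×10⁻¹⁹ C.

I_n = √(2qI·B)
2qI·B = 2 × 1.602×10⁻¹⁹ × 4.60×10⁻⁷ × 5.28×10⁴ = 7.78×10⁻²¹ A²
I_n = √(7.78×10⁻²¹) = 8.82×10⁻¹¹ A = 88.2 pA

88.2 pA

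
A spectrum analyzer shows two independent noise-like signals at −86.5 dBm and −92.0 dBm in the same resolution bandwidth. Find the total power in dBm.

−85.4 dBm

Convert to linear, add, convert back:
P₁ = 2.24×10⁻¹² W, P₂ = 6.31×10⁻¹³ W
P_tot = 2.87×10⁻¹² W → 10 log₁₀(P_tot / 10⁻³) = −85.4 dBm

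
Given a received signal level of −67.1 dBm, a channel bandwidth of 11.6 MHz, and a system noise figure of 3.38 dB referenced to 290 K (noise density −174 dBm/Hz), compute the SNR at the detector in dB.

Noise floor: N = −174 + 10 log₁₀(B) + NF
10 log₁₀(1.16×10⁷) = 70.64 dB
N = −174 + 70.64 + 3.38 = −99.98 dBm
SNR = P_sig − N = −67.1 − (−99.98) = 32.88 dB → 32.9 dB

32.9 dB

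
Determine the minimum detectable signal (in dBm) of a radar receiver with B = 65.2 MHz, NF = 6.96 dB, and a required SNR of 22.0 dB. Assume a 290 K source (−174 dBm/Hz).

Sensitivity = −174 + 10 log₁₀(B) + NF + SNR_min
= −174 + 78.14 + 6.96 + 22.0
= −66.90 dBm → −66.9 dBm

−66.9 dBm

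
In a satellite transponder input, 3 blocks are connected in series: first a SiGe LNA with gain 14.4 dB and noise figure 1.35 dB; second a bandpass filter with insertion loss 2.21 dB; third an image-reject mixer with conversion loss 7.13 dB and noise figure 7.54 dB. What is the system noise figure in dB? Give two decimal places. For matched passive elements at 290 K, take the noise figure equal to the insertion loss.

Convert to linear (a loss of L dB is a gain of −L dB): F_i = 10^(NF_i/10), G_i = 10^(G_i,dB/10)
  Stage 1: F_1 = 10^(1.35/10) = 1.365, G_1 = 10^(14.4/10) = 27.54
  Stage 2: F_2 = 10^(2.21/10) = 1.663, G_2 = 10^(−2.21/10) = 0.6012
  Stage 3: F_3 = 10^(7.54/10) = 5.675, G_3 = 10^(−7.13/10) = 0.1936
Friis cascade:
  F = 1.365 + (1.663 − 1)/27.54 + (5.675 − 1)/16.56 = 1.671
NF = 10 log₁₀(1.671) = 2.23 dB

2.23 dB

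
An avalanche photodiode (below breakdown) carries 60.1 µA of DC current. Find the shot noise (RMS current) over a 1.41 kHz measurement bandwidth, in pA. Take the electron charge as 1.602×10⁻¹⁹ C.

165 pA

I_n = √(2qI·B)
2qI·B = 2 × 1.602×10⁻¹⁹ × 6.01×10⁻⁵ × 1.41×10³ = 2.72×10⁻²⁰ A²
I_n = √(2.72×10⁻²⁰) = 1.65×10⁻¹⁰ A = 165 pA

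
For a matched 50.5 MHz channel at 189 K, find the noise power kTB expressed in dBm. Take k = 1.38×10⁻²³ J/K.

P_n = kTB = 1.38×10⁻²³ × 189 × 5.05×10⁷ = 1.32×10⁻¹³ W
In dBm: 10 log₁₀(1.32×10⁻¹³ / 10⁻³) = −98.8 dBm

−98.8 dBm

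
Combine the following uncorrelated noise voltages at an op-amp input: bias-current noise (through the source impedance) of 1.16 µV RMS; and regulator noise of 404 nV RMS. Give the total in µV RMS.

1.23 µV

Uncorrelated sources add in power (mean-square): V_tot = √(ΣV_i²)
V_tot = √[(1.16×10⁻⁶)² + (4.04×10⁻⁷)²] = 1.23×10⁻⁶ V = 1.23 µV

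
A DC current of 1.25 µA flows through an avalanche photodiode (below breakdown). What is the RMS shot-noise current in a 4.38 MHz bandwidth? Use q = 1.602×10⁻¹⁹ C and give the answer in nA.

I_n = √(2qI·B)
2qI·B = 2 × 1.602×10⁻¹⁹ × 1.25×10⁻⁶ × 4.38×10⁶ = 1.75×10⁻¹⁸ A²
I_n = √(1.75×10⁻¹⁸) = 1.32×10⁻⁹ A = 1.32 nA

1.32 nA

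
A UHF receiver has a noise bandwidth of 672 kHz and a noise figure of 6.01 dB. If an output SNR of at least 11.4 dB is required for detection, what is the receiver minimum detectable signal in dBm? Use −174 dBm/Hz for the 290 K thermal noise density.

Sensitivity = −174 + 10 log₁₀(B) + NF + SNR_min
= −174 + 58.27 + 6.01 + 11.4
= −98.32 dBm → −98.3 dBm

−98.3 dBm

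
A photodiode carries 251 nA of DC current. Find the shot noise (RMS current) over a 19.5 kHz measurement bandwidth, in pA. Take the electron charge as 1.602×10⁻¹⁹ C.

39.6 pA

I_n = √(2qI·B)
2qI·B = 2 × 1.602×10⁻¹⁹ × 2.51×10⁻⁷ × 1.95×10⁴ = 1.57×10⁻²¹ A²
I_n = √(1.57×10⁻²¹) = 3.96×10⁻¹¹ A = 39.6 pA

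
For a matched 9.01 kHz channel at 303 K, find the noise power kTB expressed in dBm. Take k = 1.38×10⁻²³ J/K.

−134.2 dBm

P_n = kTB = 1.38×10⁻²³ × 303 × 9.01×10³ = 3.77×10⁻¹⁷ W
In dBm: 10 log₁₀(3.77×10⁻¹⁷ / 10⁻³) = −134.2 dBm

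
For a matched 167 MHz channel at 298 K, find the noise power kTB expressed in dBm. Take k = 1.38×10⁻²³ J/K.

−91.6 dBm

P_n = kTB = 1.38×10⁻²³ × 298 × 1.67×10⁸ = 6.87×10⁻¹³ W
In dBm: 10 log₁₀(6.87×10⁻¹³ / 10⁻³) = −91.6 dBm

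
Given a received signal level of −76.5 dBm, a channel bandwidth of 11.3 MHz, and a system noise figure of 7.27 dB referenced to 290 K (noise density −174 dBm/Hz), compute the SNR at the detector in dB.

Noise floor: N = −174 + 10 log₁₀(B) + NF
10 log₁₀(1.13×10⁷) = 70.53 dB
N = −174 + 70.53 + 7.27 = −96.20 dBm
SNR = P_sig − N = −76.5 − (−96.20) = 19.70 dB → 19.7 dB

19.7 dB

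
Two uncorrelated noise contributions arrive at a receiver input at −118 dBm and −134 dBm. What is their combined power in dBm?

−117.9 dBm

Convert to linear, add, convert back:
P₁ = 1.58×10⁻¹⁵ W, P₂ = 3.98×10⁻¹⁷ W
P_tot = 1.62×10⁻¹⁵ W → 10 log₁₀(P_tot / 10⁻³) = −117.9 dBm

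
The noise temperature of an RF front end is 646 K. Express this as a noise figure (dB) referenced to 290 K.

5.09 dB

F = 1 + T_e/T₀ = 1 + 646/290 = 3.22759
NF = 10 log₁₀(3.22759) = 5.09 dB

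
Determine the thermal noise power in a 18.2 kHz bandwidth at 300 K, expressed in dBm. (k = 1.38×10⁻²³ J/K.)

P_n = kTB = 1.38×10⁻²³ × 300 × 1.82×10⁴ = 7.53×10⁻¹⁷ W
In dBm: 10 log₁₀(7.53×10⁻¹⁷ / 10⁻³) = −131.2 dBm

−131.2 dBm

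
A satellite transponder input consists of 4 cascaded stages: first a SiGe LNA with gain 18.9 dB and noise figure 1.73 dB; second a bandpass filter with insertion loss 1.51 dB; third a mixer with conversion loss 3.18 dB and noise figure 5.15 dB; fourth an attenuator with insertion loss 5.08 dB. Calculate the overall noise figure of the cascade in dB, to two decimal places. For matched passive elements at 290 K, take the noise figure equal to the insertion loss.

2.10 dB

Convert to linear (a loss of L dB is a gain of −L dB): F_i = 10^(NF_i/10), G_i = 10^(G_i,dB/10)
  Stage 1: F_1 = 10^(1.73/10) = 1.489, G_1 = 10^(18.9/10) = 77.62
  Stage 2: F_2 = 10^(1.51/10) = 1.416, G_2 = 10^(−1.51/10) = 0.7063
  Stage 3: F_3 = 10^(5.15/10) = 3.273, G_3 = 10^(−3.18/10) = 0.4808
  Stage 4: F_4 = 10^(5.08/10) = 3.221, G_4 = 10^(−5.08/10) = 0.3105
Friis cascade:
  F = 1.489 + (1.416 − 1)/77.62 + (3.273 − 1)/54.83 + (3.221 − 1)/26.36 = 1.620
NF = 10 log₁₀(1.620) = 2.10 dB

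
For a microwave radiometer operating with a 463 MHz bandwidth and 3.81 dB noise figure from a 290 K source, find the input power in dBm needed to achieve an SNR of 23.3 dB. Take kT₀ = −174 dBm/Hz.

Sensitivity = −174 + 10 log₁₀(B) + NF + SNR_min
= −174 + 86.66 + 3.81 + 23.3
= −60.23 dBm → −60.2 dBm

−60.2 dBm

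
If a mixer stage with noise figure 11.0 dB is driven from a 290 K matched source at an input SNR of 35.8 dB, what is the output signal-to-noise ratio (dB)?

By definition F = SNR_in/SNR_out, so in dB: SNR_out = SNR_in − NF
SNR_out = 35.8 − 11.0 = 24.8 dB

24.8 dB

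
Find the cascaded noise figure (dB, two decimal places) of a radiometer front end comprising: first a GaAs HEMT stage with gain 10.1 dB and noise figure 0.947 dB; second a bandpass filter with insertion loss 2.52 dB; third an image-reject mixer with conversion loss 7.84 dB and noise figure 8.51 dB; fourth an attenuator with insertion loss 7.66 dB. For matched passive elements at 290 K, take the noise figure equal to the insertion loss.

8.76 dB

Convert to linear (a loss of L dB is a gain of −L dB): F_i = 10^(NF_i/10), G_i = 10^(G_i,dB/10)
  Stage 1: F_1 = 10^(0.947/10) = 1.244, G_1 = 10^(10.1/10) = 10.23
  Stage 2: F_2 = 10^(2.52/10) = 1.786, G_2 = 10^(−2.52/10) = 0.5598
  Stage 3: F_3 = 10^(8.51/10) = 7.096, G_3 = 10^(−7.84/10) = 0.1644
  Stage 4: F_4 = 10^(7.66/10) = 5.834, G_4 = 10^(−7.66/10) = 0.1714
Friis cascade:
  F = 1.244 + (1.786 − 1)/10.23 + (7.096 − 1)/5.728 + (5.834 − 1)/0.9419 = 7.517
NF = 10 log₁₀(7.517) = 8.76 dB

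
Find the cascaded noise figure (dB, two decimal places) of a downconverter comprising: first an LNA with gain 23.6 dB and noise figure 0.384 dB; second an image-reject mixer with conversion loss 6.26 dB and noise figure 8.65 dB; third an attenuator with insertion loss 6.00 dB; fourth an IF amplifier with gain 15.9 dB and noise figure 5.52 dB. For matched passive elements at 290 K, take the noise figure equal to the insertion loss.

1.35 dB

Convert to linear (a loss of L dB is a gain of −L dB): F_i = 10^(NF_i/10), G_i = 10^(G_i,dB/10)
  Stage 1: F_1 = 10^(0.384/10) = 1.092, G_1 = 10^(23.6/10) = 229.1
  Stage 2: F_2 = 10^(8.65/10) = 7.328, G_2 = 10^(−6.26/10) = 0.2366
  Stage 3: F_3 = 10^(6.00/10) = 3.981, G_3 = 10^(−6.00/10) = 0.2512
  Stage 4: F_4 = 10^(5.52/10) = 3.565, G_4 = 10^(15.9/10) = 38.90
Friis cascade:
  F = 1.092 + (7.328 − 1)/229.1 + (3.981 − 1)/54.20 + (3.565 − 1)/13.61 = 1.363
NF = 10 log₁₀(1.363) = 1.35 dB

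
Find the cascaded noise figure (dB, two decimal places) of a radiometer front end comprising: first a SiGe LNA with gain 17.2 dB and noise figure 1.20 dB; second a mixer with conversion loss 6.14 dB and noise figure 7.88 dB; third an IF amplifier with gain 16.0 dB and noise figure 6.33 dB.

2.24 dB

Convert to linear (a loss of L dB is a gain of −L dB): F_i = 10^(NF_i/10), G_i = 10^(G_i,dB/10)
  Stage 1: F_1 = 10^(1.20/10) = 1.318, G_1 = 10^(17.2/10) = 52.48
  Stage 2: F_2 = 10^(7.88/10) = 6.138, G_2 = 10^(−6.14/10) = 0.2432
  Stage 3: F_3 = 10^(6.33/10) = 4.295, G_3 = 10^(16.0/10) = 39.81
Friis cascade:
  F = 1.318 + (6.138 − 1)/52.48 + (4.295 − 1)/12.76 = 1.674
NF = 10 log₁₀(1.674) = 2.24 dB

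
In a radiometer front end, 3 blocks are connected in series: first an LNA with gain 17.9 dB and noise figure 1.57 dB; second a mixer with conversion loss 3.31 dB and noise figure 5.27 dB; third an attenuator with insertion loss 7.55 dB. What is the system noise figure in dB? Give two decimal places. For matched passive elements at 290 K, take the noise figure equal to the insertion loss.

2.14 dB

Convert to linear (a loss of L dB is a gain of −L dB): F_i = 10^(NF_i/10), G_i = 10^(G_i,dB/10)
  Stage 1: F_1 = 10^(1.57/10) = 1.435, G_1 = 10^(17.9/10) = 61.66
  Stage 2: F_2 = 10^(5.27/10) = 3.365, G_2 = 10^(−3.31/10) = 0.4667
  Stage 3: F_3 = 10^(7.55/10) = 5.689, G_3 = 10^(−7.55/10) = 0.1758
Friis cascade:
  F = 1.435 + (3.365 − 1)/61.66 + (5.689 − 1)/28.77 = 1.637
NF = 10 log₁₀(1.637) = 2.14 dB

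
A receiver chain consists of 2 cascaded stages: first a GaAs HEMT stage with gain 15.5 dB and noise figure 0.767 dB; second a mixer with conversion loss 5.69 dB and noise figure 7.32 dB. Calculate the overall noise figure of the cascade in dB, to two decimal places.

Convert to linear (a loss of L dB is a gain of −L dB): F_i = 10^(NF_i/10), G_i = 10^(G_i,dB/10)
  Stage 1: F_1 = 10^(0.767/10) = 1.193, G_1 = 10^(15.5/10) = 35.48
  Stage 2: F_2 = 10^(7.32/10) = 5.395, G_2 = 10^(−5.69/10) = 0.2698
Friis cascade:
  F = 1.193 + (5.395 − 1)/35.48 = 1.317
NF = 10 log₁₀(1.317) = 1.20 dB

1.20 dB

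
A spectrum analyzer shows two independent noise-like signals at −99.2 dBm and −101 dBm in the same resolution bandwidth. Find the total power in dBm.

Convert to linear, add, convert back:
P₁ = 1.20×10⁻¹³ W, P₂ = 7.94×10⁻¹⁴ W
P_tot = 2.00×10⁻¹³ W → 10 log₁₀(P_tot / 10⁻³) = −97.0 dBm

−97.0 dBm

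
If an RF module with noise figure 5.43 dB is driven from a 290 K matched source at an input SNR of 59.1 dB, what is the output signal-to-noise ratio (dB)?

53.67 dB

By definition F = SNR_in/SNR_out, so in dB: SNR_out = SNR_in − NF
SNR_out = 59.1 − 5.43 = 53.67 dB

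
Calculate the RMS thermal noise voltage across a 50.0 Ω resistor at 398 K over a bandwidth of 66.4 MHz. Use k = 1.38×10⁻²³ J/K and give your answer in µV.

V_n = √(4kTRB)
4kTRB = 4 × 1.38×10⁻²³ × 398 × 5.00×10¹ × 6.64×10⁷ = 7.29×10⁻¹¹ V²
V_n = √(7.29×10⁻¹¹) = 8.54×10⁻⁶ V = 8.54 µV

8.54 µV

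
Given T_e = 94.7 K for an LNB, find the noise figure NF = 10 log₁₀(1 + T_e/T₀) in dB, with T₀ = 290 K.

1.23 dB

F = 1 + T_e/T₀ = 1 + 94.7/290 = 1.32655
NF = 10 log₁₀(1.32655) = 1.23 dB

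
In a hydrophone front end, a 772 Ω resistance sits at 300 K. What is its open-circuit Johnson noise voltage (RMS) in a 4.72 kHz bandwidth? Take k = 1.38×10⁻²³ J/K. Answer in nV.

246 nV

V_n = √(4kTRB)
4kTRB = 4 × 1.38×10⁻²³ × 300 × 7.72×10² × 4.72×10³ = 6.03×10⁻¹⁴ V²
V_n = √(6.03×10⁻¹⁴) = 2.46×10⁻⁷ V = 246 nV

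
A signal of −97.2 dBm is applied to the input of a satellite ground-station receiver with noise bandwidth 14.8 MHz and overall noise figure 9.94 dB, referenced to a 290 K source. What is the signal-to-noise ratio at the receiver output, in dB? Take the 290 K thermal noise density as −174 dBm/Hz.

−4.8 dB

Noise floor: N = −174 + 10 log₁₀(B) + NF
10 log₁₀(1.48×10⁷) = 71.7 dB
N = −174 + 71.7 + 9.94 = −92.36 dBm
SNR = P_sig − N = −97.2 − (−92.36) = −4.84 dB → −4.8 dB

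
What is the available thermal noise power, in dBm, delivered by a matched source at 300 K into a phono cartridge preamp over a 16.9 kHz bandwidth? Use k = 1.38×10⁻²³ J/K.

−131.6 dBm

P_n = kTB = 1.38×10⁻²³ × 300 × 1.69×10⁴ = 7.00×10⁻¹⁷ W
In dBm: 10 log₁₀(7.00×10⁻¹⁷ / 10⁻³) = −131.6 dBm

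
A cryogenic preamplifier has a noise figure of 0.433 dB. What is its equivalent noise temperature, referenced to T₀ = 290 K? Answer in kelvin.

F = 10^(0.433/10) = 1.10484
T_e = (F − 1)·T₀ = (1.10484 − 1) × 290 = 30.4 K

30.4 K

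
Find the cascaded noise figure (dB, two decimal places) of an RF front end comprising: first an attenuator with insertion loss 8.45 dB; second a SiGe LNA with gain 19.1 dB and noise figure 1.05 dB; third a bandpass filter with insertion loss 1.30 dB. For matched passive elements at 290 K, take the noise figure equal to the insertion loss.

9.51 dB

Convert to linear (a loss of L dB is a gain of −L dB): F_i = 10^(NF_i/10), G_i = 10^(G_i,dB/10)
  Stage 1: F_1 = 10^(8.45/10) = 6.998, G_1 = 10^(−8.45/10) = 0.1429
  Stage 2: F_2 = 10^(1.05/10) = 1.274, G_2 = 10^(19.1/10) = 81.28
  Stage 3: F_3 = 10^(1.30/10) = 1.349, G_3 = 10^(−1.30/10) = 0.7413
Friis cascade:
  F = 6.998 + (1.274 − 1)/0.1429 + (1.349 − 1)/11.61 = 8.943
NF = 10 log₁₀(8.943) = 9.51 dB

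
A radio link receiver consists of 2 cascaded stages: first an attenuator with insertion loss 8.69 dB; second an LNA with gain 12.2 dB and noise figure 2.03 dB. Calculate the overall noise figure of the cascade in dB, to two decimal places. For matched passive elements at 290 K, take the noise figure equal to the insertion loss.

10.72 dB

Convert to linear (a loss of L dB is a gain of −L dB): F_i = 10^(NF_i/10), G_i = 10^(G_i,dB/10)
  Stage 1: F_1 = 10^(8.69/10) = 7.396, G_1 = 10^(−8.69/10) = 0.1352
  Stage 2: F_2 = 10^(2.03/10) = 1.596, G_2 = 10^(12.2/10) = 16.60
Friis cascade:
  F = 7.396 + (1.596 − 1)/0.1352 = 11.80
NF = 10 log₁₀(11.80) = 10.72 dB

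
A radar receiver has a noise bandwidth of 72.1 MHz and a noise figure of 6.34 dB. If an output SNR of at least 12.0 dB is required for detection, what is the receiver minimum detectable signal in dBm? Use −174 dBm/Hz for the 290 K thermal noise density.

−77.1 dBm

Sensitivity = −174 + 10 log₁₀(B) + NF + SNR_min
= −174 + 78.58 + 6.34 + 12.0
= −77.08 dBm → −77.1 dBm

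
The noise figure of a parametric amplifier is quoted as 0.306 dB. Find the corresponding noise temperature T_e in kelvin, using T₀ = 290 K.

21.2 K

F = 10^(0.306/10) = 1.073
T_e = (F − 1)·T₀ = (1.073 − 1) × 290 = 21.2 K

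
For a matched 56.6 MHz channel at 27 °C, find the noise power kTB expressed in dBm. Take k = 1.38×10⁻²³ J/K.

T = 27 °C + 273.15 = 300.15 K
P_n = kTB = 1.38×10⁻²³ × 300.15 × 5.66×10⁷ = 2.34×10⁻¹³ W
In dBm: 10 log₁₀(2.34×10⁻¹³ / 10⁻³) = −96.3 dBm

−96.3 dBm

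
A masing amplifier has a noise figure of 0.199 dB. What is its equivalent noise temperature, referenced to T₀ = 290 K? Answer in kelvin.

13.6 K

F = 10^(0.199/10) = 1.04689
T_e = (F − 1)·T₀ = (1.04689 − 1) × 290 = 13.6 K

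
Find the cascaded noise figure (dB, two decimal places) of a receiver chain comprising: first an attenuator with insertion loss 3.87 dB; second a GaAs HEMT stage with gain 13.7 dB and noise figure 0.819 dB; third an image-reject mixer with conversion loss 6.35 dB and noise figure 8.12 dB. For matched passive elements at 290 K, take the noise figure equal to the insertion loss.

5.46 dB

Convert to linear (a loss of L dB is a gain of −L dB): F_i = 10^(NF_i/10), G_i = 10^(G_i,dB/10)
  Stage 1: F_1 = 10^(3.87/10) = 2.438, G_1 = 10^(−3.87/10) = 0.4102
  Stage 2: F_2 = 10^(0.819/10) = 1.208, G_2 = 10^(13.7/10) = 23.44
  Stage 3: F_3 = 10^(8.12/10) = 6.486, G_3 = 10^(−6.35/10) = 0.2317
Friis cascade:
  F = 2.438 + (1.208 − 1)/0.4102 + (6.486 − 1)/9.616 = 3.514
NF = 10 log₁₀(3.514) = 5.46 dB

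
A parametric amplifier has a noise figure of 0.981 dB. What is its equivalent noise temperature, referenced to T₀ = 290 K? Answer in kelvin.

73.5 K

F = 10^(0.981/10) = 1.25343
T_e = (F − 1)·T₀ = (1.25343 − 1) × 290 = 73.5 K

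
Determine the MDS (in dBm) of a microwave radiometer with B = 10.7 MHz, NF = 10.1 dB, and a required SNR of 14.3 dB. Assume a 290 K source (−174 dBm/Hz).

−79.3 dBm

Sensitivity = −174 + 10 log₁₀(B) + NF + SNR_min
= −174 + 70.29 + 10.1 + 14.3
= −79.31 dBm → −79.3 dBm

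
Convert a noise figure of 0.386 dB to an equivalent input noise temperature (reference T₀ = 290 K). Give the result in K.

F = 10^(0.386/10) = 1.09295
T_e = (F − 1)·T₀ = (1.09295 − 1) × 290 = 27.0 K

27.0 K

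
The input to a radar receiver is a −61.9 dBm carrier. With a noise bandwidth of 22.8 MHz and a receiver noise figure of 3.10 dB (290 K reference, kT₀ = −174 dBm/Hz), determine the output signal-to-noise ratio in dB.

35.4 dB

Noise floor: N = −174 + 10 log₁₀(B) + NF
10 log₁₀(2.28×10⁷) = 73.58 dB
N = −174 + 73.58 + 3.10 = −97.32 dBm
SNR = P_sig − N = −61.9 − (−97.32) = 35.42 dB → 35.4 dB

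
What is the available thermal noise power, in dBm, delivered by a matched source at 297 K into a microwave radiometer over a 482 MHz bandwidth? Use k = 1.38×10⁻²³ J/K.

−87.0 dBm

P_n = kTB = 1.38×10⁻²³ × 297 × 4.82×10⁸ = 1.98×10⁻¹² W
In dBm: 10 log₁₀(1.98×10⁻¹² / 10⁻³) = −87.0 dBm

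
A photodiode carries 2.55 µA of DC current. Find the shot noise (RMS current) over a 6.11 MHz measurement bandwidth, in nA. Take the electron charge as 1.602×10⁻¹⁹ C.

I_n = √(2qI·B)
2qI·B = 2 × 1.602×10⁻¹⁹ × 2.55×10⁻⁶ × 6.11×10⁶ = 4.99×10⁻¹⁸ A²
I_n = √(4.99×10⁻¹⁸) = 2.23×10⁻⁹ A = 2.23 nA

2.23 nA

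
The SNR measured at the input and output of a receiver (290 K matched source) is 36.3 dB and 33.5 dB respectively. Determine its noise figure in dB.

NF (dB) = SNR_in(dB) − SNR_out(dB) when the source is at T₀
NF = 36.3 − 33.5 = 2.8 dB

2.8 dB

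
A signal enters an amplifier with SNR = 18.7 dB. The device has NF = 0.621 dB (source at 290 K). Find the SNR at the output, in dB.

By definition F = SNR_in/SNR_out, so in dB: SNR_out = SNR_in − NF
SNR_out = 18.7 − 0.621 = 18.079 dB

18.079 dB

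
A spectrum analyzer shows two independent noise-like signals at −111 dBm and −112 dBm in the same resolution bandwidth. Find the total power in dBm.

Convert to linear, add, convert back:
P₁ = 7.94×10⁻¹⁵ W, P₂ = 6.31×10⁻¹⁵ W
P_tot = 1.43×10⁻¹⁴ W → 10 log₁₀(P_tot / 10⁻³) = −108.5 dBm

−108.5 dBm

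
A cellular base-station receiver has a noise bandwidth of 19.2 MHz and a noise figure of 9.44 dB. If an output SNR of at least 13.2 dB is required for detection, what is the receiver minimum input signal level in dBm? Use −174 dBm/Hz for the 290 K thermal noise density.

−78.5 dBm

Sensitivity = −174 + 10 log₁₀(B) + NF + SNR_min
= −174 + 72.83 + 9.44 + 13.2
= −78.53 dBm → −78.5 dBm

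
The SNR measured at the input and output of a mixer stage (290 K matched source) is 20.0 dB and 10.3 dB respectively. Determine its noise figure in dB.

NF (dB) = SNR_in(dB) − SNR_out(dB) when the source is at T₀
NF = 20.0 − 10.3 = 9.7 dB

9.7 dB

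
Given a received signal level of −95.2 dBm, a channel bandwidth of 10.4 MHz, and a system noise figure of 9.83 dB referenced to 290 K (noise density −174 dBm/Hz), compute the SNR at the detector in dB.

−1.2 dB

Noise floor: N = −174 + 10 log₁₀(B) + NF
10 log₁₀(1.04×10⁷) = 70.17 dB
N = −174 + 70.17 + 9.83 = −94.00 dBm
SNR = P_sig − N = −95.2 − (−94.00) = −1.20 dB → −1.2 dB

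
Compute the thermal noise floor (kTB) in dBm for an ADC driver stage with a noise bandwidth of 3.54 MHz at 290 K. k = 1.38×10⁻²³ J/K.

−108.5 dBm

P_n = kTB = 1.38×10⁻²³ × 290 × 3.54×10⁶ = 1.42×10⁻¹⁴ W
In dBm: 10 log₁₀(1.42×10⁻¹⁴ / 10⁻³) = −108.5 dBm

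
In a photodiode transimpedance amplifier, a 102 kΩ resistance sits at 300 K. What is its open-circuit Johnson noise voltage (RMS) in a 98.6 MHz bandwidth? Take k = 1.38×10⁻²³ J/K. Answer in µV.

408 µV

V_n = √(4kTRB)
4kTRB = 4 × 1.38×10⁻²³ × 300 × 1.02×10⁵ × 9.86×10⁷ = 1.67×10⁻⁷ V²
V_n = √(1.67×10⁻⁷) = 4.08×10⁻⁴ V = 408 µV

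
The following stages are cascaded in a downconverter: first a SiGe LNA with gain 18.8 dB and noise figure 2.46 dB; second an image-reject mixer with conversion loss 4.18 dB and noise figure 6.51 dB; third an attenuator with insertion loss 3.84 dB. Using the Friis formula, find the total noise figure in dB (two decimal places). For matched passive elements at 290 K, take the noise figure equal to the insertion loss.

2.69 dB

Convert to linear (a loss of L dB is a gain of −L dB): F_i = 10^(NF_i/10), G_i = 10^(G_i,dB/10)
  Stage 1: F_1 = 10^(2.46/10) = 1.762, G_1 = 10^(18.8/10) = 75.86
  Stage 2: F_2 = 10^(6.51/10) = 4.477, G_2 = 10^(−4.18/10) = 0.3819
  Stage 3: F_3 = 10^(3.84/10) = 2.421, G_3 = 10^(−3.84/10) = 0.4130
Friis cascade:
  F = 1.762 + (4.477 − 1)/75.86 + (2.421 − 1)/28.97 = 1.857
NF = 10 log₁₀(1.857) = 2.69 dB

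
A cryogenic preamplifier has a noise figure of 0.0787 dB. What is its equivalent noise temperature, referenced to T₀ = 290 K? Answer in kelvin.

5.30 K

F = 10^(0.0787/10) = 1.01829
T_e = (F − 1)·T₀ = (1.01829 − 1) × 290 = 5.30 K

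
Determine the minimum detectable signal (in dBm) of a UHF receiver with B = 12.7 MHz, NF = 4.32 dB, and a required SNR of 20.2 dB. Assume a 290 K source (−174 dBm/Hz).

Sensitivity = −174 + 10 log₁₀(B) + NF + SNR_min
= −174 + 71.04 + 4.32 + 20.2
= −78.44 dBm → −78.4 dBm

−78.4 dBm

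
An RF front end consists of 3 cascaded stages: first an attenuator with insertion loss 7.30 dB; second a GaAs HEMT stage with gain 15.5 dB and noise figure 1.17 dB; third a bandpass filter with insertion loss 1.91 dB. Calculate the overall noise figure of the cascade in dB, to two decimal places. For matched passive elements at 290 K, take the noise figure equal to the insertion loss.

8.52 dB

Convert to linear (a loss of L dB is a gain of −L dB): F_i = 10^(NF_i/10), G_i = 10^(G_i,dB/10)
  Stage 1: F_1 = 10^(7.30/10) = 5.370, G_1 = 10^(−7.30/10) = 0.1862
  Stage 2: F_2 = 10^(1.17/10) = 1.309, G_2 = 10^(15.5/10) = 35.48
  Stage 3: F_3 = 10^(1.91/10) = 1.552, G_3 = 10^(−1.91/10) = 0.6442
Friis cascade:
  F = 5.370 + (1.309 − 1)/0.1862 + (1.552 − 1)/6.607 = 7.114
NF = 10 log₁₀(7.114) = 8.52 dB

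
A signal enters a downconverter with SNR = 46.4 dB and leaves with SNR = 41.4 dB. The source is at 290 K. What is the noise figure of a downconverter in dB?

5.0 dB

NF (dB) = SNR_in(dB) − SNR_out(dB) when the source is at T₀
NF = 46.4 − 41.4 = 5.0 dB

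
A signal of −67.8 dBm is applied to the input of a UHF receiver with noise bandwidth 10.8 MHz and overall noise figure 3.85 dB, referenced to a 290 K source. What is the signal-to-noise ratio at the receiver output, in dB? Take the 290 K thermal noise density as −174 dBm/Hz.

Noise floor: N = −174 + 10 log₁₀(B) + NF
10 log₁₀(1.08×10⁷) = 70.33 dB
N = −174 + 70.33 + 3.85 = −99.82 dBm
SNR = P_sig − N = −67.8 − (−99.82) = 32.02 dB → 32.0 dB

32.0 dB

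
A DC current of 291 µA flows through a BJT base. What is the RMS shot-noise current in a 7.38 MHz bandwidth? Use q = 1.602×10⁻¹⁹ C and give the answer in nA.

26.2 nA

I_n = √(2qI·B)
2qI·B = 2 × 1.602×10⁻¹⁹ × 2.91×10⁻⁴ × 7.38×10⁶ = 6.88×10⁻¹⁶ A²
I_n = √(6.88×10⁻¹⁶) = 2.62×10⁻⁸ A = 26.2 nA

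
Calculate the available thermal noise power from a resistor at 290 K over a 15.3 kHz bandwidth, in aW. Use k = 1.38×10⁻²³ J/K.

P_n = kTB = 1.38×10⁻²³ × 290 × 1.53×10⁴ = 6.12×10⁻¹⁷ W = 61.2 aW

61.2 aW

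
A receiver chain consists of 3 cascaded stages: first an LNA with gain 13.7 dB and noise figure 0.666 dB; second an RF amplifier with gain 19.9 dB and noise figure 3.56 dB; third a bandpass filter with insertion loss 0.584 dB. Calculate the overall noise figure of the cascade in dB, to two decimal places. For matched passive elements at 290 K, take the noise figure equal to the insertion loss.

0.86 dB

Convert to linear (a loss of L dB is a gain of −L dB): F_i = 10^(NF_i/10), G_i = 10^(G_i,dB/10)
  Stage 1: F_1 = 10^(0.666/10) = 1.166, G_1 = 10^(13.7/10) = 23.44
  Stage 2: F_2 = 10^(3.56/10) = 2.270, G_2 = 10^(19.9/10) = 97.72
  Stage 3: F_3 = 10^(0.584/10) = 1.144, G_3 = 10^(−0.584/10) = 0.8742
Friis cascade:
  F = 1.166 + (2.270 − 1)/23.44 + (1.144 − 1)/2291 = 1.220
NF = 10 log₁₀(1.220) = 0.86 dB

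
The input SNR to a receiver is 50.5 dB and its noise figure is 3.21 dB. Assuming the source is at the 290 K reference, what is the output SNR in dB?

47.29 dB

By definition F = SNR_in/SNR_out, so in dB: SNR_out = SNR_in − NF
SNR_out = 50.5 − 3.21 = 47.29 dB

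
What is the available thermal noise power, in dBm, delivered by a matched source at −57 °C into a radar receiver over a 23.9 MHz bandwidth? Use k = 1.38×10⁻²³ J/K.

−101.5 dBm

T = −57 °C + 273.15 = 216.15 K
P_n = kTB = 1.38×10⁻²³ × 216.15 × 2.39×10⁷ = 7.13×10⁻¹⁴ W
In dBm: 10 log₁₀(7.13×10⁻¹⁴ / 10⁻³) = −101.5 dBm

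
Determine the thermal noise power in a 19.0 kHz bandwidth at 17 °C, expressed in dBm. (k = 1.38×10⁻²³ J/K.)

T = 17 °C + 273.15 = 290.15 K
P_n = kTB = 1.38×10⁻²³ × 290.15 × 1.90×10⁴ = 7.61×10⁻¹⁷ W
In dBm: 10 log₁₀(7.61×10⁻¹⁷ / 10⁻³) = −131.2 dBm

−131.2 dBm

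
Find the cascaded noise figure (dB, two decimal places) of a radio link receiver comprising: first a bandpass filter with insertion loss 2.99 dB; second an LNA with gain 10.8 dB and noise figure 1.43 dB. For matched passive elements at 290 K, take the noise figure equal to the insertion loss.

Convert to linear (a loss of L dB is a gain of −L dB): F_i = 10^(NF_i/10), G_i = 10^(G_i,dB/10)
  Stage 1: F_1 = 10^(2.99/10) = 1.991, G_1 = 10^(−2.99/10) = 0.5023
  Stage 2: F_2 = 10^(1.43/10) = 1.390, G_2 = 10^(10.8/10) = 12.02
Friis cascade:
  F = 1.991 + (1.390 − 1)/0.5023 = 2.767
NF = 10 log₁₀(2.767) = 4.42 dB

4.42 dB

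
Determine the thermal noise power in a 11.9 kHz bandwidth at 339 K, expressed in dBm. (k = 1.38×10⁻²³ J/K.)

P_n = kTB = 1.38×10⁻²³ × 339 × 1.19×10⁴ = 5.57×10⁻¹⁷ W
In dBm: 10 log₁₀(5.57×10⁻¹⁷ / 10⁻³) = −132.5 dBm

−132.5 dBm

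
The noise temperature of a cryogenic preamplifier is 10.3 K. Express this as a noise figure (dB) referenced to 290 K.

0.152 dB

F = 1 + T_e/T₀ = 1 + 10.3/290 = 1.03552
NF = 10 log₁₀(1.03552) = 0.152 dB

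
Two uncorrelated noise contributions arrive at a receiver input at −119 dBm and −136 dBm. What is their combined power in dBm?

−118.9 dBm

Convert to linear, add, convert back:
P₁ = 1.26×10⁻¹⁵ W, P₂ = 2.51×10⁻¹⁷ W
P_tot = 1.28×10⁻¹⁵ W → 10 log₁₀(P_tot / 10⁻³) = −118.9 dBm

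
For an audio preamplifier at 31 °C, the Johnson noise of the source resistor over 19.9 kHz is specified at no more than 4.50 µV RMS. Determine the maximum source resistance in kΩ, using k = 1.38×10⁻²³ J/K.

T = 31 °C + 273.15 = 304.15 K
Johnson–Nyquist: V_n = √(4kTRB) ⇒ R = V_n² / (4kTB)
4kTB = 4 × 1.38×10⁻²³ × 304.15 × 1.99×10⁴ = 3.34×10⁻¹⁶
R = (4.50×10⁻⁶)² / 3.34×10⁻¹⁶ = 6.06×10⁴ Ω = 60.6 kΩ

60.6 kΩ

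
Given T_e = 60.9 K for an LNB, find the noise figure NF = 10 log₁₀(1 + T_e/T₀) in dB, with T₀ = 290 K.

F = 1 + T_e/T₀ = 1 + 60.9/290 = 1.21
NF = 10 log₁₀(1.21) = 0.828 dB

0.828 dB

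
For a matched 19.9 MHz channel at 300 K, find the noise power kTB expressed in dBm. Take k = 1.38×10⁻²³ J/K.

P_n = kTB = 1.38×10⁻²³ × 300 × 1.99×10⁷ = 8.24×10⁻¹⁴ W
In dBm: 10 log₁₀(8.24×10⁻¹⁴ / 10⁻³) = −100.8 dBm

−100.8 dBm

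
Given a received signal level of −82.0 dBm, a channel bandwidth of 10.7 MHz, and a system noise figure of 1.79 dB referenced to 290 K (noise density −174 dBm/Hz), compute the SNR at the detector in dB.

Noise floor: N = −174 + 10 log₁₀(B) + NF
10 log₁₀(1.07×10⁷) = 70.29 dB
N = −174 + 70.29 + 1.79 = −101.92 dBm
SNR = P_sig − N = −82.0 − (−101.92) = 19.92 dB → 19.9 dB

19.9 dB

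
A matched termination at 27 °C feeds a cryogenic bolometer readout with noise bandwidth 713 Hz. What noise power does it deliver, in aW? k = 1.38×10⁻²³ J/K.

T = 27 °C + 273.15 = 300.15 K
P_n = kTB = 1.38×10⁻²³ × 300.15 × 7.13×10² = 2.95×10⁻¹⁸ W = 2.95 aW

2.95 aW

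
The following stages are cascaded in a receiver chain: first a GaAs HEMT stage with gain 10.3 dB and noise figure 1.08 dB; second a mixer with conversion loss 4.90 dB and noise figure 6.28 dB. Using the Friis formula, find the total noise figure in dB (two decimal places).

Convert to linear (a loss of L dB is a gain of −L dB): F_i = 10^(NF_i/10), G_i = 10^(G_i,dB/10)
  Stage 1: F_1 = 10^(1.08/10) = 1.282, G_1 = 10^(10.3/10) = 10.72
  Stage 2: F_2 = 10^(6.28/10) = 4.246, G_2 = 10^(−4.90/10) = 0.3236
Friis cascade:
  F = 1.282 + (4.246 − 1)/10.72 = 1.585
NF = 10 log₁₀(1.585) = 2.00 dB

2.00 dB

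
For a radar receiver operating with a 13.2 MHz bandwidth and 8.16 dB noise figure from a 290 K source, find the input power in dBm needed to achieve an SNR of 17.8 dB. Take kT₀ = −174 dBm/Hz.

−76.8 dBm

Sensitivity = −174 + 10 log₁₀(B) + NF + SNR_min
= −174 + 71.21 + 8.16 + 17.8
= −76.83 dBm → −76.8 dBm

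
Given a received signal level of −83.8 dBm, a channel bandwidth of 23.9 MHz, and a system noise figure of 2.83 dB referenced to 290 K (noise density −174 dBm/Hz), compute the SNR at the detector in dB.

13.6 dB

Noise floor: N = −174 + 10 log₁₀(B) + NF
10 log₁₀(2.39×10⁷) = 73.78 dB
N = −174 + 73.78 + 2.83 = −97.39 dBm
SNR = P_sig − N = −83.8 − (−97.39) = 13.59 dB → 13.6 dB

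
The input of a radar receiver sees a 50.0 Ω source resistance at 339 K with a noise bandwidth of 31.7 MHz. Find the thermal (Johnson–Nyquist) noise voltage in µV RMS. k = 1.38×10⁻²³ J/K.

V_n = √(4kTRB)
4kTRB = 4 × 1.38×10⁻²³ × 339 × 5.00×10¹ × 3.17×10⁷ = 2.97×10⁻¹¹ V²
V_n = √(2.97×10⁻¹¹) = 5.45×10⁻⁶ V = 5.45 µV

5.45 µV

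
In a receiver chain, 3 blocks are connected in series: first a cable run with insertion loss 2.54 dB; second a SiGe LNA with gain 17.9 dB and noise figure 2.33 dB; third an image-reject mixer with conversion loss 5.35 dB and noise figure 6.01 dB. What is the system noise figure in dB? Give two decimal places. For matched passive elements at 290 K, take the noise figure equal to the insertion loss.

4.99 dB

Convert to linear (a loss of L dB is a gain of −L dB): F_i = 10^(NF_i/10), G_i = 10^(G_i,dB/10)
  Stage 1: F_1 = 10^(2.54/10) = 1.795, G_1 = 10^(−2.54/10) = 0.5572
  Stage 2: F_2 = 10^(2.33/10) = 1.710, G_2 = 10^(17.9/10) = 61.66
  Stage 3: F_3 = 10^(6.01/10) = 3.990, G_3 = 10^(−5.35/10) = 0.2917
Friis cascade:
  F = 1.795 + (1.710 − 1)/0.5572 + (3.990 − 1)/34.36 = 3.156
NF = 10 log₁₀(3.156) = 4.99 dB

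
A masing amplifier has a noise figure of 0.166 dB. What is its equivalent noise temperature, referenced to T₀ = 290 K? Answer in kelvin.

11.3 K

F = 10^(0.166/10) = 1.03896
T_e = (F − 1)·T₀ = (1.03896 − 1) × 290 = 11.3 K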